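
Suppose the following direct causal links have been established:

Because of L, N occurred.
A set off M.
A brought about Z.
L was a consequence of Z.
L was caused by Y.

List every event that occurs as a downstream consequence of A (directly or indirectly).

Direct effects: Z, M.
2 steps out: L.
3 steps out: N.
Not reachable from it: Y.

L, M, N, Z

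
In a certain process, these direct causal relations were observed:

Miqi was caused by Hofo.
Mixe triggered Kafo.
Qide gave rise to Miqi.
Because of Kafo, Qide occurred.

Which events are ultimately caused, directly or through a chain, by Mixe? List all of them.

Direct effects: Kafo.
2 steps out: Qide.
3 steps out: Miqi.
Not reachable from it: Hofo.

Kafo, Miqi, Qide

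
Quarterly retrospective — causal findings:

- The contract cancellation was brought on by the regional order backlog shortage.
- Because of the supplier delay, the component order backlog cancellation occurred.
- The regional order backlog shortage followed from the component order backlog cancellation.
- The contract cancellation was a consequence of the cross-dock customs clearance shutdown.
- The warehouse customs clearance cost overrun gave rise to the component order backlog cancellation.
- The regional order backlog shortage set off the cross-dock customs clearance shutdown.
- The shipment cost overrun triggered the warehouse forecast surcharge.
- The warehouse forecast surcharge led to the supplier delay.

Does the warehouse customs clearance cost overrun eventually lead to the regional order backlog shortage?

Yes

There is a causal chain: the warehouse customs clearance cost overrun → the component order backlog cancellation → the regional order backlog shortage.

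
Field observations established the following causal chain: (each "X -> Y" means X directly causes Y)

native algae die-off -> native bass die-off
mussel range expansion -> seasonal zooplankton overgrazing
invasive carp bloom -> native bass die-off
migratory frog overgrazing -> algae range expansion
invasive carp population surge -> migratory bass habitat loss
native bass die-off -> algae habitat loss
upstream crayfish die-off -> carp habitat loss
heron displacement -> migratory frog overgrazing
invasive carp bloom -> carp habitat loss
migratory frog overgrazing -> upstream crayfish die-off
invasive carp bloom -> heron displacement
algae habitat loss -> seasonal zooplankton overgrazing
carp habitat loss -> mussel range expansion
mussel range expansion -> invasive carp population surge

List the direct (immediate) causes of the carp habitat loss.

the invasive carp bloom, the upstream crayfish die-off

Upstream contributors include the heron displacement, the migratory frog overgrazing, but only the invasive carp bloom, the upstream crayfish die-off feed directly into the carp habitat loss.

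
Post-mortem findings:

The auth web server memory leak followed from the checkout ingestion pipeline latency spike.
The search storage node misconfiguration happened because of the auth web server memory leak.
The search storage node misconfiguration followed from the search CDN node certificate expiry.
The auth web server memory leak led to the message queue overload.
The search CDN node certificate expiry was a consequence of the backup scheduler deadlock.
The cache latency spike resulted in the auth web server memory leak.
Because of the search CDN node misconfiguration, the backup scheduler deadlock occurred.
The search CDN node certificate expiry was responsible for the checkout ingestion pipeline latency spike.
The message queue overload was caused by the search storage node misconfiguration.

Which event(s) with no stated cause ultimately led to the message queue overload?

Tracing upstream from the message queue overload: the message queue overload ← the search storage node misconfiguration ← the search CDN node certificate expiry ← the backup scheduler deadlock ← the search CDN node misconfiguration.
A separate upstream branch: the message queue overload ← the auth web server memory leak ← the cache latency spike.
Each of those chain origins has no stated cause.

the cache latency spike, the search CDN node misconfiguration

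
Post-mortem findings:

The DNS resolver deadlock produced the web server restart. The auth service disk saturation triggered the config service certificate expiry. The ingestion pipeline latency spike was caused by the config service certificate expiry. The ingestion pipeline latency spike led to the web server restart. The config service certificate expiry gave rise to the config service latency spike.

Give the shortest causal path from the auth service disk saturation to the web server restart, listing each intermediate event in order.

the auth service disk saturation → the config service certificate expiry → the ingestion pipeline latency spike → the web server restart

the auth service disk saturation → the config service certificate expiry
the config service certificate expiry → the ingestion pipeline latency spike
the ingestion pipeline latency spike → the web server restart
Length: 3 steps.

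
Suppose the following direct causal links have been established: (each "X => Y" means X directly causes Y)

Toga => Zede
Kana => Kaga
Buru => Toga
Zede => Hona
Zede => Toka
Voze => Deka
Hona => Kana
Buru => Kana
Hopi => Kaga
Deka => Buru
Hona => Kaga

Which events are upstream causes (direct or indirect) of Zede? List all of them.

Buru, Deka, Toga, Voze

Immediate cause of Zede: Toga.
Further upstream: Voze, Deka, Buru.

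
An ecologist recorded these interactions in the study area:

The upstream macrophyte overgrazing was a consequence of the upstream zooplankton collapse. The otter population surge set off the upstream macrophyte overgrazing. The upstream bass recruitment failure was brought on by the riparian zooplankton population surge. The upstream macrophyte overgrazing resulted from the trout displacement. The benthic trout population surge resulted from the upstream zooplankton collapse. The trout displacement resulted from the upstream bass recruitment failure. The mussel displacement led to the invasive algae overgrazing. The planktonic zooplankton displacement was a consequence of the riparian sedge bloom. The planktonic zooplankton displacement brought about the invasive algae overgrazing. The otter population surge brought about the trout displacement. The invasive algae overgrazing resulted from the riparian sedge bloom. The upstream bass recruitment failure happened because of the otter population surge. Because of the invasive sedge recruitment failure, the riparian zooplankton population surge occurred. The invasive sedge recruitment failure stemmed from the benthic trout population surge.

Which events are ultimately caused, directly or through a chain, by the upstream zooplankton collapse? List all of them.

Direct effects: the benthic trout population surge, the upstream macrophyte overgrazing.
2 steps out: the invasive sedge recruitment failure.
3 steps out: the riparian zooplankton population surge.
4 steps out: the upstream bass recruitment failure.
5 steps out: the trout displacement.
Not reachable from it: the riparian sedge bloom, the planktonic zooplankton displacement, the otter population surge, the mussel displacement, the invasive algae overgrazing.

the benthic trout population surge, the invasive sedge recruitment failure, the riparian zooplankton population surge, the trout displacement, the upstream bass recruitment failure, the upstream macrophyte overgrazing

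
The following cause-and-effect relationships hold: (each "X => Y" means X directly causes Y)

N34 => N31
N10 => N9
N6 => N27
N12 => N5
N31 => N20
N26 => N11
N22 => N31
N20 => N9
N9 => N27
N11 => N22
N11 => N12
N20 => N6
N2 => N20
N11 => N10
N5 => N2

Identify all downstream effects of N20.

N27, N6, N9

Direct effects: N6, N9.
2 steps out: N27.
Not reachable from it: N26, N11, N34, N22, N12, N5, N10, N31, N2.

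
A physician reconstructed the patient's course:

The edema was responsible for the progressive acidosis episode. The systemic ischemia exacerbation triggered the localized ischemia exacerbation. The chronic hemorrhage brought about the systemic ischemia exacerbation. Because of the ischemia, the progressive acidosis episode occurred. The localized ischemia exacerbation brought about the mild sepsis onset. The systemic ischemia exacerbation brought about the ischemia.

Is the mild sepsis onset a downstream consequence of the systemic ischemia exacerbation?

There is a causal chain: the systemic ischemia exacerbation → the localized ischemia exacerbation → the mild sepsis onset.

Yes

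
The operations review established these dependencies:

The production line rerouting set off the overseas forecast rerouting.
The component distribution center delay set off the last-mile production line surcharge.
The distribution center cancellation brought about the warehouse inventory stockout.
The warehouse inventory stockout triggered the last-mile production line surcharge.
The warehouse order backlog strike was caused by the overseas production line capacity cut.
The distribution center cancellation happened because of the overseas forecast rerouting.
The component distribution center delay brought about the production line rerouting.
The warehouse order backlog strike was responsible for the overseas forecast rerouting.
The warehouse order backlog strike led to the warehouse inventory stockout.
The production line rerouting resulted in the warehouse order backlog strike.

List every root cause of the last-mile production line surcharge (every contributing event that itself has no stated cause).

Tracing upstream from the last-mile production line surcharge: the last-mile production line surcharge ← the component distribution center delay.
A separate upstream branch: the last-mile production line surcharge ← the warehouse inventory stockout ← the warehouse order backlog strike ← the overseas production line capacity cut.
Each of those chain origins has no stated cause.

the component distribution center delay, the overseas production line capacity cut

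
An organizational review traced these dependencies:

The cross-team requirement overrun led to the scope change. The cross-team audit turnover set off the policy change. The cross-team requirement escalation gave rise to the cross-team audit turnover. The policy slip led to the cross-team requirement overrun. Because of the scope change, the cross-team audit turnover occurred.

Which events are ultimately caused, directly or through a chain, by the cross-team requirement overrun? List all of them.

Direct effects: the scope change.
2 steps out: the cross-team audit turnover.
3 steps out: the policy change.
Not reachable from it: the policy slip, the cross-team requirement escalation.

the cross-team audit turnover, the policy change, the scope change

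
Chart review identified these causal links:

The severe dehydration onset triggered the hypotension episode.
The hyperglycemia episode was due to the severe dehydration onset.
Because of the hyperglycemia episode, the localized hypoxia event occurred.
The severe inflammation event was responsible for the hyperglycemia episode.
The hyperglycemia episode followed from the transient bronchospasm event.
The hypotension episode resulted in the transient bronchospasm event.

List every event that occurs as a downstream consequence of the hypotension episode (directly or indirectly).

the hyperglycemia episode, the localized hypoxia event, the transient bronchospasm event

Direct effects: the transient bronchospasm event.
2 steps out: the hyperglycemia episode.
3 steps out: the localized hypoxia event.
Not reachable from it: the severe dehydration onset, the severe inflammation event.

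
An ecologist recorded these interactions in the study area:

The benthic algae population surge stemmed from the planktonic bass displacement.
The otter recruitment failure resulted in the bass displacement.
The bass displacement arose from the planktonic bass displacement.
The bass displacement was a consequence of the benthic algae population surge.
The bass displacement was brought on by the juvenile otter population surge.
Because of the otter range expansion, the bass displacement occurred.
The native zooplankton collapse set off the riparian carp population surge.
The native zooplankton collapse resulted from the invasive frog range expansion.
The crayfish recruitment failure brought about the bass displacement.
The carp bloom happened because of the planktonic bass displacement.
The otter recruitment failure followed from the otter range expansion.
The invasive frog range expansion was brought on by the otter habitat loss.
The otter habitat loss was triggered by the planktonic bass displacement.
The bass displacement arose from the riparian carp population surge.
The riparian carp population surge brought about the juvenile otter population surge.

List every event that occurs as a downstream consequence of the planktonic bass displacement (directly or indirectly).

the bass displacement, the benthic algae population surge, the carp bloom, the invasive frog range expansion, the juvenile otter population surge, the native zooplankton collapse, the otter habitat loss, the riparian carp population surge

Direct effects: the otter habitat loss, the benthic algae population surge, the carp bloom, the bass displacement.
2 steps out: the invasive frog range expansion.
3 steps out: the native zooplankton collapse.
4 steps out: the riparian carp population surge.
5 steps out: the juvenile otter population surge.
Not reachable from it: the crayfish recruitment failure, the otter range expansion, the otter recruitment failure.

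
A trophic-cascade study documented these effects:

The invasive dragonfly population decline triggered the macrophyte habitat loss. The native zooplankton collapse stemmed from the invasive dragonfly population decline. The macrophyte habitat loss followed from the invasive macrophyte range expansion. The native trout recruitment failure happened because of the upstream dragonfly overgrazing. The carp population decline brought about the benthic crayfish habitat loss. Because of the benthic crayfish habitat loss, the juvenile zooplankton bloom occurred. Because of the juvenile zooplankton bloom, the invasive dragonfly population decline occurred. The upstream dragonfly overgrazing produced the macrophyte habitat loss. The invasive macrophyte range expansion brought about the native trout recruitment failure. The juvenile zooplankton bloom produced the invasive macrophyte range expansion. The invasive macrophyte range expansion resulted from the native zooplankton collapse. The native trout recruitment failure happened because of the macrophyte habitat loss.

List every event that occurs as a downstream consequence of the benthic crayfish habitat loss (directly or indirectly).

the invasive dragonfly population decline, the invasive macrophyte range expansion, the juvenile zooplankton bloom, the macrophyte habitat loss, the native trout recruitment failure, the native zooplankton collapse

Direct effects: the juvenile zooplankton bloom.
2 steps out: the invasive dragonfly population decline, the invasive macrophyte range expansion.
3 steps out: the native zooplankton collapse, the macrophyte habitat loss, the native trout recruitment failure.
Not reachable from it: the carp population decline, the upstream dragonfly overgrazing.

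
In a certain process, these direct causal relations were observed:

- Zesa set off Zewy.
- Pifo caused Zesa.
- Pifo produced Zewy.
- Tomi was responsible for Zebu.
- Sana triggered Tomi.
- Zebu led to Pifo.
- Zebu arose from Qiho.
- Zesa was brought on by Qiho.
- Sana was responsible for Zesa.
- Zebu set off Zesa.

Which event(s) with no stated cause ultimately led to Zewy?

Tracing upstream from Zewy: Zewy ← Zesa ← Qiho.
A separate upstream branch: Zewy ← Zesa ← Sana.
Each of those chain origins has no stated cause.

Qiho, Sana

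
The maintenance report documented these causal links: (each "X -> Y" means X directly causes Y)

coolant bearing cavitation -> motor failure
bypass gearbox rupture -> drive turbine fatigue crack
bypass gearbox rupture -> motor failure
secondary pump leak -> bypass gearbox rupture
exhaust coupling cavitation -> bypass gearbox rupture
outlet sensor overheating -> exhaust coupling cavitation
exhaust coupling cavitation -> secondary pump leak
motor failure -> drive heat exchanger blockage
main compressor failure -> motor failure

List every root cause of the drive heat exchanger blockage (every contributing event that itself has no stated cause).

Tracing upstream from the drive heat exchanger blockage: the drive heat exchanger blockage ← the motor failure ← the bypass gearbox rupture ← the exhaust coupling cavitation ← the outlet sensor overheating.
A separate upstream branch: the drive heat exchanger blockage ← the motor failure ← the main compressor failure.
A separate upstream branch: the drive heat exchanger blockage ← the motor failure ← the coolant bearing cavitation.
Each of those chain origins has no stated cause.

the coolant bearing cavitation, the main compressor failure, the outlet sensor overheating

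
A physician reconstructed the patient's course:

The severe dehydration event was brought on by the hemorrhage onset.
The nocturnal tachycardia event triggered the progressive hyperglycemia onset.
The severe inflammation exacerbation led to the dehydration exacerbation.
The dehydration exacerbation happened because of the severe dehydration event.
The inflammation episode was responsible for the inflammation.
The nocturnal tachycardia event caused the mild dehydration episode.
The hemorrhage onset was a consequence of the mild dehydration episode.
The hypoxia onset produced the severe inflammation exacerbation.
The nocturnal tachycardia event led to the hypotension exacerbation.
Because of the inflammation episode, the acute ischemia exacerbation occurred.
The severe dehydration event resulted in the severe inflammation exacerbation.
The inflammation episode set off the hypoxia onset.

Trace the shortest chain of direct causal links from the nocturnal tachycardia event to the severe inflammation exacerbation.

the nocturnal tachycardia event → the mild dehydration episode
the mild dehydration episode → the hemorrhage onset
the hemorrhage onset → the severe dehydration event
the severe dehydration event → the severe inflammation exacerbation
Length: 4 steps.

the nocturnal tachycardia event → the mild dehydration episode → the hemorrhage onset → the severe dehydration event → the severe inflammation exacerbation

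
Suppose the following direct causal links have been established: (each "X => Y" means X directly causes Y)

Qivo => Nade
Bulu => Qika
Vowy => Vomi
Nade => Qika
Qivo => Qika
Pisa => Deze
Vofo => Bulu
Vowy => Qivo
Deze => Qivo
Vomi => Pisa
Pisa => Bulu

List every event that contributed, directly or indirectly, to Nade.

Deze, Pisa, Qivo, Vomi, Vowy

Immediate cause of Nade: Qivo.
Further upstream: Vowy, Vomi, Pisa, Deze.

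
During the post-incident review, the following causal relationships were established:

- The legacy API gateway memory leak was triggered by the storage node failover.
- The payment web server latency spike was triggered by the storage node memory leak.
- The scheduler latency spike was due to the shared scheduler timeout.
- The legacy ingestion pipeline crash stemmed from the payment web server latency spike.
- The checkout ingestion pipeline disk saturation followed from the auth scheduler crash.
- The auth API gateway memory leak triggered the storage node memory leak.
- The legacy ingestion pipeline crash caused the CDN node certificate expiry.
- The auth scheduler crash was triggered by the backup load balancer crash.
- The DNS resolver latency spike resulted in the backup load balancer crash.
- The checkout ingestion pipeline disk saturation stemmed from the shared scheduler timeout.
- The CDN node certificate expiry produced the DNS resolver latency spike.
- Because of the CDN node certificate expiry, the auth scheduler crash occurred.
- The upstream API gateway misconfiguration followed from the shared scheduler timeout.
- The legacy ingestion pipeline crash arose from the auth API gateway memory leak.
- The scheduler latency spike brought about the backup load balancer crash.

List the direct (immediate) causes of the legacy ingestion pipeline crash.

the auth API gateway memory leak, the payment web server latency spike

Upstream contributors include the storage node memory leak, but only the auth API gateway memory leak, the payment web server latency spike feed directly into the legacy ingestion pipeline crash.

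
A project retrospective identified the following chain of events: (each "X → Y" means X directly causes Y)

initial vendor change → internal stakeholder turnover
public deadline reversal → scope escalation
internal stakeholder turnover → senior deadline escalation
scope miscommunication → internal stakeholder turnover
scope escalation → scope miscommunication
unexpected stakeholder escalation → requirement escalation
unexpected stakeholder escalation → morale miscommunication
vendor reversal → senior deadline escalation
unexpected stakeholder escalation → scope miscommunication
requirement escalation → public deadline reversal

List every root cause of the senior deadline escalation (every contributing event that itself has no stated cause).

Tracing upstream from the senior deadline escalation: the senior deadline escalation ← the internal stakeholder turnover ← the scope miscommunication ← the unexpected stakeholder escalation.
A separate upstream branch: the senior deadline escalation ← the vendor reversal.
A separate upstream branch: the senior deadline escalation ← the internal stakeholder turnover ← the initial vendor change.
Each of those chain origins has no stated cause.

the initial vendor change, the unexpected stakeholder escalation, the vendor reversal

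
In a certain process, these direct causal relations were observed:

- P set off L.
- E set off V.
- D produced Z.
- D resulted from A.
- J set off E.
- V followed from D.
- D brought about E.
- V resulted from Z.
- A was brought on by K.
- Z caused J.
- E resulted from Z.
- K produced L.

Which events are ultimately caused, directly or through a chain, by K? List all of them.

A, D, E, J, L, V, Z

Direct effects: A, L.
2 steps out: D.
3 steps out: Z, E, V.
4 steps out: J.
Not reachable from it: P.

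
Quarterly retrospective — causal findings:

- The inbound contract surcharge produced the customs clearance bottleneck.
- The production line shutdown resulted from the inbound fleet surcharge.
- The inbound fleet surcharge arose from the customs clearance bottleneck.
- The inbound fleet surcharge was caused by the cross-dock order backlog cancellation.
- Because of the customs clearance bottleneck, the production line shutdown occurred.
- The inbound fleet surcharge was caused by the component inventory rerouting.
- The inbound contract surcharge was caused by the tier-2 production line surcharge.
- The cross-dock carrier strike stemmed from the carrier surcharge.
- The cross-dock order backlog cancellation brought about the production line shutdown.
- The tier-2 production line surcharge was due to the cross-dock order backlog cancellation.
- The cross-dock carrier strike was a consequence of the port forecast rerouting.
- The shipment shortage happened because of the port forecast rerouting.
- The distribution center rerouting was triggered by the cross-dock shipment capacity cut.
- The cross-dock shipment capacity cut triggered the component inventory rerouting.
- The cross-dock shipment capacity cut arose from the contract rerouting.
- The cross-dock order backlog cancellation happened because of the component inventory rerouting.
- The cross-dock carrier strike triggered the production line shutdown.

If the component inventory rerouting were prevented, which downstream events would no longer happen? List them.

Downstream of the component inventory rerouting: the cross-dock order backlog cancellation, the tier-2 production line surcharge, the inbound contract surcharge, the customs clearance bottleneck, the inbound fleet surcharge, the production line shutdown.
Of those, still caused via another path: the production line shutdown.
The remainder have no surviving cause.

the cross-dock order backlog cancellation, the customs clearance bottleneck, the inbound contract surcharge, the inbound fleet surcharge, the tier-2 production line surcharge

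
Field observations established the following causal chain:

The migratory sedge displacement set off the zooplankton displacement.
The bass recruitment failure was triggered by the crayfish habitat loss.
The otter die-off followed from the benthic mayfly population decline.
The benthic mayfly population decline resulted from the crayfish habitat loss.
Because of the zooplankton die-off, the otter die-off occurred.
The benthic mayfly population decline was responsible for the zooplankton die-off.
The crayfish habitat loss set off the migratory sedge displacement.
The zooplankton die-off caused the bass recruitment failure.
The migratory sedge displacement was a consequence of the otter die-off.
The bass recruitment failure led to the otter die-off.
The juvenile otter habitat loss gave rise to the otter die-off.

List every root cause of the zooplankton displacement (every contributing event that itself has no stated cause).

Tracing upstream from the zooplankton displacement: the zooplankton displacement ← the migratory sedge displacement ← the crayfish habitat loss.
A separate upstream branch: the zooplankton displacement ← the migratory sedge displacement ← the otter die-off ← the juvenile otter habitat loss.
Each of those chain origins has no stated cause.

the crayfish habitat loss, the juvenile otter habitat loss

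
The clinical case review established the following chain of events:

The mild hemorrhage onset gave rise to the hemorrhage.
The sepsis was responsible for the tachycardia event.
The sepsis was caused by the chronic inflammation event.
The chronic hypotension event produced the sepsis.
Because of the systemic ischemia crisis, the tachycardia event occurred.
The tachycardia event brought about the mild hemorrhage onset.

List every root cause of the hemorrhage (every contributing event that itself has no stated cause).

Tracing upstream from the hemorrhage: the hemorrhage ← the mild hemorrhage onset ← the tachycardia event ← the sepsis ← the chronic inflammation event.
A separate upstream branch: the hemorrhage ← the mild hemorrhage onset ← the tachycardia event ← the systemic ischemia crisis.
A separate upstream branch: the hemorrhage ← the mild hemorrhage onset ← the tachycardia event ← the sepsis ← the chronic hypotension event.
Each of those chain origins has no stated cause.

the chronic hypotension event, the chronic inflammation event, the systemic ischemia crisis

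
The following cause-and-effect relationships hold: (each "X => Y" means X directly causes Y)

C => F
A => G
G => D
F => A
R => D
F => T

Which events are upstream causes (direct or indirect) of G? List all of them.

A, C, F

Immediate cause of G: A.
Further upstream: C, F.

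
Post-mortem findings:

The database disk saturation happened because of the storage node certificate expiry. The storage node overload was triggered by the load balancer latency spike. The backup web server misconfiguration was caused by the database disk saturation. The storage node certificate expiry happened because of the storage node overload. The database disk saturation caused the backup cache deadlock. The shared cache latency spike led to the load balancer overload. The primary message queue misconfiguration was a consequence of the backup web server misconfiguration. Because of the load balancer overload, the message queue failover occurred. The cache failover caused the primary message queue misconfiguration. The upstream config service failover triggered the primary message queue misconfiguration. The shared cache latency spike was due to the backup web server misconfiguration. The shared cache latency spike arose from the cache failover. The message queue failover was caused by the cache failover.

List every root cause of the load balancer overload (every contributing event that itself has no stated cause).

Tracing upstream from the load balancer overload: the load balancer overload ← the shared cache latency spike ← the backup web server misconfiguration ← the database disk saturation ← the storage node certificate expiry ← the storage node overload ← the load balancer latency spike.
A separate upstream branch: the load balancer overload ← the shared cache latency spike ← the cache failover.
Each of those chain origins has no stated cause.

the cache failover, the load balancer latency spike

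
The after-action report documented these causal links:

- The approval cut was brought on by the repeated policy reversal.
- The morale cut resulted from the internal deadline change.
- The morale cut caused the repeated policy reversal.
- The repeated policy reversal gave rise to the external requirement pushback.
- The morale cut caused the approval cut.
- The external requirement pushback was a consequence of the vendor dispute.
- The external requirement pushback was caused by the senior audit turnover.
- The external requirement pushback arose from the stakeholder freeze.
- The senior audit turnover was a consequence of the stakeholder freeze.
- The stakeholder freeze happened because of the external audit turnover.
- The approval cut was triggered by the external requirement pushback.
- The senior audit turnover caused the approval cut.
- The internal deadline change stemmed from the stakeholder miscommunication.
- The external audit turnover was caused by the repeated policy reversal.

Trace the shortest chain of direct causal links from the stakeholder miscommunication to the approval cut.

the stakeholder miscommunication → the internal deadline change → the morale cut → the approval cut

the stakeholder miscommunication → the internal deadline change
the internal deadline change → the morale cut
the morale cut → the approval cut
Length: 3 steps.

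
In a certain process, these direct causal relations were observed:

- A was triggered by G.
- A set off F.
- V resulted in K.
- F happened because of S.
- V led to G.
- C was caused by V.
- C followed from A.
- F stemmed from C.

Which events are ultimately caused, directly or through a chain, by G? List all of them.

A, C, F

Direct effects: A.
2 steps out: C, F.
Not reachable from it: V, K, S.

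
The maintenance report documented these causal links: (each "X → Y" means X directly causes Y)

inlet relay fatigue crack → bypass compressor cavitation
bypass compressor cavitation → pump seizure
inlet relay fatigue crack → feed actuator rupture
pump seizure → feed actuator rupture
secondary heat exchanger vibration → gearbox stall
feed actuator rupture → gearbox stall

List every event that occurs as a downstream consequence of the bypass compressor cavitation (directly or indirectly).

the feed actuator rupture, the gearbox stall, the pump seizure

Direct effects: the pump seizure.
2 steps out: the feed actuator rupture.
3 steps out: the gearbox stall.
Not reachable from it: the inlet relay fatigue crack, the secondary heat exchanger vibration.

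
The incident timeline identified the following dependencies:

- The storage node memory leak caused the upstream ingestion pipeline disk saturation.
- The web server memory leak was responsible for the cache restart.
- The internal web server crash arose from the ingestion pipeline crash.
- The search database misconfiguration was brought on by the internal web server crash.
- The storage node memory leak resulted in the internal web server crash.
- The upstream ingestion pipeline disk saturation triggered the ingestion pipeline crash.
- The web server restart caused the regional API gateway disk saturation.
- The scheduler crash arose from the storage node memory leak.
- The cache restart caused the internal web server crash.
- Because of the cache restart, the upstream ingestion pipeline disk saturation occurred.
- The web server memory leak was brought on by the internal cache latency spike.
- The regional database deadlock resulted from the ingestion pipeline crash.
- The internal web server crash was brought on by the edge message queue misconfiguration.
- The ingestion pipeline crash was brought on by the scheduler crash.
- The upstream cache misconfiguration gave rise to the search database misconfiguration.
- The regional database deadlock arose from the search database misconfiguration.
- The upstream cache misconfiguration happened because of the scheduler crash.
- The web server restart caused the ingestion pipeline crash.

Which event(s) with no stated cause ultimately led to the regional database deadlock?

the edge message queue misconfiguration, the internal cache latency spike, the storage node memory leak, the web server restart

Tracing upstream from the regional database deadlock: the regional database deadlock ← the ingestion pipeline crash ← the upstream ingestion pipeline disk saturation ← the storage node memory leak.
A separate upstream branch: the regional database deadlock ← the ingestion pipeline crash ← the web server restart.
A separate upstream branch: the regional database deadlock ← the ingestion pipeline crash ← the upstream ingestion pipeline disk saturation ← the cache restart ← the web server memory leak ← the internal cache latency spike.
A separate upstream branch: the regional database deadlock ← the search database misconfiguration ← the internal web server crash ← the edge message queue misconfiguration.
Each of those chain origins has no stated cause.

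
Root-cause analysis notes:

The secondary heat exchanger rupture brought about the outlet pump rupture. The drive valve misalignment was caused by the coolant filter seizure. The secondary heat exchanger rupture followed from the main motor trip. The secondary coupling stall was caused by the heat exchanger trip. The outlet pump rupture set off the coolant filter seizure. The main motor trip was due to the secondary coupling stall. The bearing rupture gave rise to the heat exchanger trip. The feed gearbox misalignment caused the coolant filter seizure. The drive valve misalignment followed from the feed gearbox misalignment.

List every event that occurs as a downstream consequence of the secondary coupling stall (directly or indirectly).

Direct effects: the main motor trip.
2 steps out: the secondary heat exchanger rupture.
3 steps out: the outlet pump rupture.
4 steps out: the coolant filter seizure.
5 steps out: the drive valve misalignment.
Not reachable from it: the bearing rupture, the heat exchanger trip, the feed gearbox misalignment.

the coolant filter seizure, the drive valve misalignment, the main motor trip, the outlet pump rupture, the secondary heat exchanger rupture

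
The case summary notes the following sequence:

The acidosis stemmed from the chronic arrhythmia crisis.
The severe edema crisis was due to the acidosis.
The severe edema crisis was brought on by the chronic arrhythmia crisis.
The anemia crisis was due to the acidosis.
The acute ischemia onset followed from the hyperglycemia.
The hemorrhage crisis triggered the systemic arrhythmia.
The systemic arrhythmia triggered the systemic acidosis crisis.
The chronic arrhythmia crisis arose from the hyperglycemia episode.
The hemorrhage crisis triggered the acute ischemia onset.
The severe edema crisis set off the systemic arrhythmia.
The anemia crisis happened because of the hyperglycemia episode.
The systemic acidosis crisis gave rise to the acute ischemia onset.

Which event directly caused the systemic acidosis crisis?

the systemic arrhythmia

Upstream contributors include the hemorrhage crisis, the hyperglycemia episode, the chronic arrhythmia crisis, the acidosis, the severe edema crisis, but only the systemic arrhythmia feeds directly into the systemic acidosis crisis.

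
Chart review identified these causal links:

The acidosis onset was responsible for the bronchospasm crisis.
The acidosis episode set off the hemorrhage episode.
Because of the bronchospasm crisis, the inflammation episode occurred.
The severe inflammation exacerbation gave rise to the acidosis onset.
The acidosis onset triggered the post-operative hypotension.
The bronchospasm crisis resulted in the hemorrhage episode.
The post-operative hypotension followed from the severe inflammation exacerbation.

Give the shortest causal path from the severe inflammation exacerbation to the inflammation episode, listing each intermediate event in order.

the severe inflammation exacerbation → the acidosis onset
the acidosis onset → the bronchospasm crisis
the bronchospasm crisis → the inflammation episode
Length: 3 steps.

the severe inflammation exacerbation → the acidosis onset → the bronchospasm crisis → the inflammation episode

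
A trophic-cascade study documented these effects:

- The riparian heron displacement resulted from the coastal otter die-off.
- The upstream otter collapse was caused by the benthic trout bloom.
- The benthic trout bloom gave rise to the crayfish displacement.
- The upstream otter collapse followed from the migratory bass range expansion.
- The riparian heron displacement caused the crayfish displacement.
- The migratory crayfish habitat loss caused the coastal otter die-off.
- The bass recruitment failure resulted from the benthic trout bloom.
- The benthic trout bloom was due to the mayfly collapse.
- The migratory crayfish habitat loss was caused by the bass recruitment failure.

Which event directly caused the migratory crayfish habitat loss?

Upstream contributors include the mayfly collapse, the benthic trout bloom, but only the bass recruitment failure feeds directly into the migratory crayfish habitat loss.

the bass recruitment failure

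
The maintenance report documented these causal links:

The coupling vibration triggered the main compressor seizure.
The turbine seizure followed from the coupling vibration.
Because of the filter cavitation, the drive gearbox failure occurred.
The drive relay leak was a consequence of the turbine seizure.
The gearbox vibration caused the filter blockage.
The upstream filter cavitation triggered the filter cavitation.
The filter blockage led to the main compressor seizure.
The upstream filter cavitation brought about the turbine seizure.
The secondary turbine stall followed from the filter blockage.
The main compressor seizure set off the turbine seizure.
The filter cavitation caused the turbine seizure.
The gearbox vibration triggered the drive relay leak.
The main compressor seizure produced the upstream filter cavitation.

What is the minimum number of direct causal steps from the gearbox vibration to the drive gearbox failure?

Shortest chain: the gearbox vibration → the filter blockage → the main compressor seizure → the upstream filter cavitation → the filter cavitation → the drive gearbox failure.

5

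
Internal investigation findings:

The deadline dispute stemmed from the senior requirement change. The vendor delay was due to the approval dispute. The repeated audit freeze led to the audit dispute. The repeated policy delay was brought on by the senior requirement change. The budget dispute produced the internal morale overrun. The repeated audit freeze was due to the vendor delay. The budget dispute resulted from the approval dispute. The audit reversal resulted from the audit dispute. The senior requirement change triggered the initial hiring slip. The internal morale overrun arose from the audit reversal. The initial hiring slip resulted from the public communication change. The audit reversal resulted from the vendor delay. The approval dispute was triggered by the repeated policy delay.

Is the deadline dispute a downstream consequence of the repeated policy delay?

The repeated policy delay leads to the approval dispute, the vendor delay, the repeated audit freeze, the budget dispute, the audit dispute, the audit reversal, the internal morale overrun; the deadline dispute is not among them.

No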